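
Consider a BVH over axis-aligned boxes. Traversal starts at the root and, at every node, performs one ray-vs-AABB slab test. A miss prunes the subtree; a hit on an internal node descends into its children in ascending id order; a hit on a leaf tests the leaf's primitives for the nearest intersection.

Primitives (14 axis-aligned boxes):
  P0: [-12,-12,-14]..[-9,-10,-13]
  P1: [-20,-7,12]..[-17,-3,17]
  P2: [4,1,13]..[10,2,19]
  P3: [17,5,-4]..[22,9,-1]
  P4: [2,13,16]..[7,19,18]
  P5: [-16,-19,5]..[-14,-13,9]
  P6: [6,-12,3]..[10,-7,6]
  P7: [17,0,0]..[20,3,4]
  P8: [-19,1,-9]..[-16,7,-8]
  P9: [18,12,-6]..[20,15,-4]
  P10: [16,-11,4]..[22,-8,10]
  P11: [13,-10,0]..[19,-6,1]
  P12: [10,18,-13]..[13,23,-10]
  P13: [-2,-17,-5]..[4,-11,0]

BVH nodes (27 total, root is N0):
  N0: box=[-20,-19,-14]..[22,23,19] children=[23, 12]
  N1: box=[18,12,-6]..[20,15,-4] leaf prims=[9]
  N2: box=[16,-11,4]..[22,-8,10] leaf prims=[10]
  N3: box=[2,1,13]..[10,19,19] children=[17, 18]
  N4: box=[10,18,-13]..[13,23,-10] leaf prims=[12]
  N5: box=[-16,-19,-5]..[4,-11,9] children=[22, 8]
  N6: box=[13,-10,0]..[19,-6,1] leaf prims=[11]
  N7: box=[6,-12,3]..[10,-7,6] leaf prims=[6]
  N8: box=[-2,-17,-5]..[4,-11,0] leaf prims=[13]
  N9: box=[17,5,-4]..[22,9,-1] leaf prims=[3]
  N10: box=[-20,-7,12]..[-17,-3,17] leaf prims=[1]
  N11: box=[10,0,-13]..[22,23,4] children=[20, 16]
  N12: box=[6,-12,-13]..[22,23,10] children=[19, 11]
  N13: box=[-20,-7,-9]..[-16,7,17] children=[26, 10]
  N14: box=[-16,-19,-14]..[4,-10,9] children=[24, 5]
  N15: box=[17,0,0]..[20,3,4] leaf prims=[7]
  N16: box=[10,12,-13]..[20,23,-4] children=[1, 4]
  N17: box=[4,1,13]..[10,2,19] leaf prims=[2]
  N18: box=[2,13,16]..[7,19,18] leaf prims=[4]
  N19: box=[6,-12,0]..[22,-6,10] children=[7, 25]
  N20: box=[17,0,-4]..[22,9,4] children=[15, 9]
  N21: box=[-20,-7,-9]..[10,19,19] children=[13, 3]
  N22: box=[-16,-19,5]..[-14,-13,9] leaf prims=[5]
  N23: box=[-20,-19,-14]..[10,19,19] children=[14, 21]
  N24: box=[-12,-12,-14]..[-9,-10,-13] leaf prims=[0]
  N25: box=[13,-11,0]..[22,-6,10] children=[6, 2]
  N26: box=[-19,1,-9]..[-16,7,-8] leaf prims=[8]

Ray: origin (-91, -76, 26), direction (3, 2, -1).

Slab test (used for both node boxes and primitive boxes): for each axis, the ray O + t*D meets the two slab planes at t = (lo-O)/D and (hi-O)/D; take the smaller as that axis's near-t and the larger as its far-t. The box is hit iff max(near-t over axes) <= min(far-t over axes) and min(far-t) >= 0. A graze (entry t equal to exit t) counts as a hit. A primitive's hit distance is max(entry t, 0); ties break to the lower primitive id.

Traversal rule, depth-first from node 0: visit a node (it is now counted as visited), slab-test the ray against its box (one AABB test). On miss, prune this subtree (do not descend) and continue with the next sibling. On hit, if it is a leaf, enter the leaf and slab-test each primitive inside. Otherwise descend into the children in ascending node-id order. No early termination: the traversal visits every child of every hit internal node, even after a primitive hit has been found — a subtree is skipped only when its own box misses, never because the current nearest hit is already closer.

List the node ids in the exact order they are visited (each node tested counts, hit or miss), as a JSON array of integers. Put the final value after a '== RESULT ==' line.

Traverse from the root:
N0 x:[71/3,113/3] y:[57/2,99/2] z:[7,40] -> hit [57/2,113/3], descend [12, 23]
  N12 x:[97/3,113/3] y:[32,99/2] z:[16,39] -> hit [97/3,113/3], descend [11, 19]
    N11 x:[101/3,113/3] y:[38,99/2] z:[22,39] -> miss, prune
    N19 x:[97/3,113/3] y:[32,35] z:[16,26] -> miss, prune
  N23 x:[71/3,101/3] y:[57/2,95/2] z:[7,40] -> hit [57/2,101/3], descend [14, 21]
    N14 x:[25,95/3] y:[57/2,33] z:[17,40] -> hit [57/2,95/3], descend [5, 24]
      N5 x:[25,95/3] y:[57/2,65/2] z:[17,31] -> hit [57/2,31], descend [8, 22]
        N8 x:[89/3,95/3] y:[59/2,65/2] z:[26,31] -> hit [89/3,31] leaf, test {P13@t=89/3}
        N22 x:[25,77/3] y:[57/2,63/2] z:[17,21] -> miss, prune
      N24 x:[79/3,82/3] y:[32,33] z:[39,40] -> miss, prune
    N21 x:[71/3,101/3] y:[69/2,95/2] z:[7,35] -> miss, prune

11 AABB tests over nodes [0, 12, 11, 19, 23, 14, 5, 8, 22, 24, 21]; 1 leaf entered; closest P13.

== RESULT ==
[0, 12, 11, 19, 23, 14, 5, 8, 22, 24, 21]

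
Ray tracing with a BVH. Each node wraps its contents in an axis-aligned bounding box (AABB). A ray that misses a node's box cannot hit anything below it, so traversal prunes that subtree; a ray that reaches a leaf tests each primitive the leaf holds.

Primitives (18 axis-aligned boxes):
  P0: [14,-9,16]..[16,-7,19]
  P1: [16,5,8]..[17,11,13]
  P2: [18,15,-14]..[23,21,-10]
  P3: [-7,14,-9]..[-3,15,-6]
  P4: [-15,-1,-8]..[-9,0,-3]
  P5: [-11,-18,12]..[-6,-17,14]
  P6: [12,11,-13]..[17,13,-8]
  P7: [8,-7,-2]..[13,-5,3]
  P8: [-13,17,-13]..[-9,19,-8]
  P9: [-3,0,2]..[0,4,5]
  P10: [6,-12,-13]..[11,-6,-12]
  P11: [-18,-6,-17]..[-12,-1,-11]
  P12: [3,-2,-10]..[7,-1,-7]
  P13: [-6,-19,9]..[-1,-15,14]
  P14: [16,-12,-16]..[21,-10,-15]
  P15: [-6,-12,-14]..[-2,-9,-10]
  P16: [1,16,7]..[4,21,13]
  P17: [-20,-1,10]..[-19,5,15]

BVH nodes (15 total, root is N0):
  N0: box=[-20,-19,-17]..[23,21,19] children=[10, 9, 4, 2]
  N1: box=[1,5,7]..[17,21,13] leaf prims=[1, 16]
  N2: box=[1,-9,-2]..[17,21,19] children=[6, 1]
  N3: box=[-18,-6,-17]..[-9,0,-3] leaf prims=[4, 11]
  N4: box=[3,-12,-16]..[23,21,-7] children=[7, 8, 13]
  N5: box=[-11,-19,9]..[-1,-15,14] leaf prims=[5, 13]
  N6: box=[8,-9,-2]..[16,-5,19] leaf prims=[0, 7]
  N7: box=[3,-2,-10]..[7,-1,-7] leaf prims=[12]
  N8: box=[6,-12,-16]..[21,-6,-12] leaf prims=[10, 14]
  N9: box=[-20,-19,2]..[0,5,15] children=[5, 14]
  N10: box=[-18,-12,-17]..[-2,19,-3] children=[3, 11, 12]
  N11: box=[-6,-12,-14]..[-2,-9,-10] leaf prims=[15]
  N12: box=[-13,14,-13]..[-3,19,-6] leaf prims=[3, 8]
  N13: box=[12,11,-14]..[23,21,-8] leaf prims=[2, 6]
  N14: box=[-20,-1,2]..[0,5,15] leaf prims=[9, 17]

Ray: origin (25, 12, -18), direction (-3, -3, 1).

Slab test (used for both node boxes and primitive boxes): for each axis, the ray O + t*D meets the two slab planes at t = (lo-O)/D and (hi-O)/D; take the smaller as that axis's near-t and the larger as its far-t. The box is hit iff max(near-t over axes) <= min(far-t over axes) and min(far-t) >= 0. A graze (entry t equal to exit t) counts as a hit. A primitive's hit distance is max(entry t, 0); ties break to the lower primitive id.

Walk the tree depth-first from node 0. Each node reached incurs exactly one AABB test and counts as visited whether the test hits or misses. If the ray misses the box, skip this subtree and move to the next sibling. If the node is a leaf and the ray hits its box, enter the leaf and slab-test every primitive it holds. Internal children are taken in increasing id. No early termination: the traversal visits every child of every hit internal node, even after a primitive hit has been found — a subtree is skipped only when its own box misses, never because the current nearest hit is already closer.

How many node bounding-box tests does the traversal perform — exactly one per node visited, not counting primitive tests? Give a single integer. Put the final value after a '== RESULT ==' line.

Trace the traversal:
N0 x:[2/3,15] y:[-3,31/3] z:[1,37] -> hit [1,31/3], descend [2, 4, 9, 10]
  N2 x:[8/3,8] y:[-3,7] z:[16,37] -> miss, prune
  N4 x:[2/3,22/3] y:[-3,8] z:[2,11] -> hit [2,22/3], descend [7, 8, 13]
    N7 x:[6,22/3] y:[13/3,14/3] z:[8,11] -> miss, prune
    N8 x:[4/3,19/3] y:[6,8] z:[2,6] -> hit [6,6] leaf, test {P10@t=6, P14(miss)}
    N13 x:[2/3,13/3] y:[-3,1/3] z:[4,10] -> miss, prune
  N9 x:[25/3,15] y:[7/3,31/3] z:[20,33] -> miss, prune
  N10 x:[9,43/3] y:[-7/3,8] z:[1,15] -> miss, prune

order=[0, 2, 4, 7, 8, 13, 9, 10]  |boxes|=8  |leaves|=1  hit=P10

== RESULT ==
8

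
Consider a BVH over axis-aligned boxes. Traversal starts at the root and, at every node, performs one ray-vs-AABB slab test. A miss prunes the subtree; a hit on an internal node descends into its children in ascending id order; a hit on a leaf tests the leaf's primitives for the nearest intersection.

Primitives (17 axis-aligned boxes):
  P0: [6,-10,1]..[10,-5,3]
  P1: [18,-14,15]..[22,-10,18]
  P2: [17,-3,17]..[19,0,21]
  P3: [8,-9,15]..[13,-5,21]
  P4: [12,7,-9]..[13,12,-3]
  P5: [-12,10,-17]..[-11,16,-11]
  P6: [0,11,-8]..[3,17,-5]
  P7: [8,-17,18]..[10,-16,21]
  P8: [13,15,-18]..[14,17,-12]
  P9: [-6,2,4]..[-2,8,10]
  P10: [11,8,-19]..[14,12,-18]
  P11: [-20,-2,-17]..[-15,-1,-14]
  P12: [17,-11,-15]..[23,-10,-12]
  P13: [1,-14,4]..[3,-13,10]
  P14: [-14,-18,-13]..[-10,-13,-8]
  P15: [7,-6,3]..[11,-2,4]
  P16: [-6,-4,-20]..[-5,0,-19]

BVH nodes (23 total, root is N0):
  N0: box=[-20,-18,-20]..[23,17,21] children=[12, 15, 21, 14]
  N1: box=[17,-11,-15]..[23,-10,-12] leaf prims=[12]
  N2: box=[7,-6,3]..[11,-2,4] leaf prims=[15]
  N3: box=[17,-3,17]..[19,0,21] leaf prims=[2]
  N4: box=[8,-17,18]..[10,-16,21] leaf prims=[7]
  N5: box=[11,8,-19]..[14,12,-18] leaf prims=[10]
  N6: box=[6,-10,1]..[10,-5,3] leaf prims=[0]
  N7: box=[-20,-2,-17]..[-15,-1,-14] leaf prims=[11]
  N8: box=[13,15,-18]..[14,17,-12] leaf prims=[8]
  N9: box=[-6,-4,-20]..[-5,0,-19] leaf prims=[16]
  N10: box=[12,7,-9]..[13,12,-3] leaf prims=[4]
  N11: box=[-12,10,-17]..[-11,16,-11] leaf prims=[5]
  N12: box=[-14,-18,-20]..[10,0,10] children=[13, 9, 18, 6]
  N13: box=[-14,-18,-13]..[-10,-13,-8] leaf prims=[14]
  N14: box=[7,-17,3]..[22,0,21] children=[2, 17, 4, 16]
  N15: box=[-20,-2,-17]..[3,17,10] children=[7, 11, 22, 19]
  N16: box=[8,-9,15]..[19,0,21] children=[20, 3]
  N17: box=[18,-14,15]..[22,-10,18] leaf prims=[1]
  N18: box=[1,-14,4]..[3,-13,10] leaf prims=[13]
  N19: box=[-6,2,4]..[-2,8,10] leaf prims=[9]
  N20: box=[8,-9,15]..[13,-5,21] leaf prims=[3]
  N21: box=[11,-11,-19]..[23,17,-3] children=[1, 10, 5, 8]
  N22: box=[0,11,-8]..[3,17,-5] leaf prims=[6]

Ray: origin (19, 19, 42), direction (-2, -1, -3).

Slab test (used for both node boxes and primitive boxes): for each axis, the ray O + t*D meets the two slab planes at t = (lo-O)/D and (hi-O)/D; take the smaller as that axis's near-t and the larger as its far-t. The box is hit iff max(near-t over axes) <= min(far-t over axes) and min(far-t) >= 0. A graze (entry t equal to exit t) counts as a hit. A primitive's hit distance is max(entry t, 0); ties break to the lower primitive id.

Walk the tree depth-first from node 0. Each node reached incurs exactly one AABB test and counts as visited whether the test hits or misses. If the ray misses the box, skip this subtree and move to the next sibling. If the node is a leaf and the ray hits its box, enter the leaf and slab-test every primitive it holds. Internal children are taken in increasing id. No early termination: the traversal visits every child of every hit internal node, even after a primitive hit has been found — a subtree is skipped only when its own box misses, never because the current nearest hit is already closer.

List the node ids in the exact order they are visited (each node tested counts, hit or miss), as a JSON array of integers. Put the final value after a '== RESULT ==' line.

Walk:
N0 x:[-2,39/2] y:[2,37] z:[7,62/3] -> hit [7,39/2], descend [12, 14, 15, 21]
  N12 x:[9/2,33/2] y:[19,37] z:[32/3,62/3] -> miss, prune
  N14 x:[-3/2,6] y:[19,36] z:[7,13] -> miss, prune
  N15 x:[8,39/2] y:[2,21] z:[32/3,59/3] -> hit [32/3,39/2], descend [7, 11, 19, 22]
    N7 x:[17,39/2] y:[20,21] z:[56/3,59/3] -> miss, prune
    N11 x:[15,31/2] y:[3,9] z:[53/3,59/3] -> miss, prune
    N19 x:[21/2,25/2] y:[11,17] z:[32/3,38/3] -> hit [11,25/2] leaf, test {P9@t=11}
    N22 x:[8,19/2] y:[2,8] z:[47/3,50/3] -> miss, prune
  N21 x:[-2,4] y:[2,30] z:[15,61/3] -> miss, prune

order=[0, 12, 14, 15, 7, 11, 19, 22, 21]  |boxes|=9  |leaves|=1  hit=P9

== RESULT ==
[0, 12, 14, 15, 7, 11, 19, 22, 21]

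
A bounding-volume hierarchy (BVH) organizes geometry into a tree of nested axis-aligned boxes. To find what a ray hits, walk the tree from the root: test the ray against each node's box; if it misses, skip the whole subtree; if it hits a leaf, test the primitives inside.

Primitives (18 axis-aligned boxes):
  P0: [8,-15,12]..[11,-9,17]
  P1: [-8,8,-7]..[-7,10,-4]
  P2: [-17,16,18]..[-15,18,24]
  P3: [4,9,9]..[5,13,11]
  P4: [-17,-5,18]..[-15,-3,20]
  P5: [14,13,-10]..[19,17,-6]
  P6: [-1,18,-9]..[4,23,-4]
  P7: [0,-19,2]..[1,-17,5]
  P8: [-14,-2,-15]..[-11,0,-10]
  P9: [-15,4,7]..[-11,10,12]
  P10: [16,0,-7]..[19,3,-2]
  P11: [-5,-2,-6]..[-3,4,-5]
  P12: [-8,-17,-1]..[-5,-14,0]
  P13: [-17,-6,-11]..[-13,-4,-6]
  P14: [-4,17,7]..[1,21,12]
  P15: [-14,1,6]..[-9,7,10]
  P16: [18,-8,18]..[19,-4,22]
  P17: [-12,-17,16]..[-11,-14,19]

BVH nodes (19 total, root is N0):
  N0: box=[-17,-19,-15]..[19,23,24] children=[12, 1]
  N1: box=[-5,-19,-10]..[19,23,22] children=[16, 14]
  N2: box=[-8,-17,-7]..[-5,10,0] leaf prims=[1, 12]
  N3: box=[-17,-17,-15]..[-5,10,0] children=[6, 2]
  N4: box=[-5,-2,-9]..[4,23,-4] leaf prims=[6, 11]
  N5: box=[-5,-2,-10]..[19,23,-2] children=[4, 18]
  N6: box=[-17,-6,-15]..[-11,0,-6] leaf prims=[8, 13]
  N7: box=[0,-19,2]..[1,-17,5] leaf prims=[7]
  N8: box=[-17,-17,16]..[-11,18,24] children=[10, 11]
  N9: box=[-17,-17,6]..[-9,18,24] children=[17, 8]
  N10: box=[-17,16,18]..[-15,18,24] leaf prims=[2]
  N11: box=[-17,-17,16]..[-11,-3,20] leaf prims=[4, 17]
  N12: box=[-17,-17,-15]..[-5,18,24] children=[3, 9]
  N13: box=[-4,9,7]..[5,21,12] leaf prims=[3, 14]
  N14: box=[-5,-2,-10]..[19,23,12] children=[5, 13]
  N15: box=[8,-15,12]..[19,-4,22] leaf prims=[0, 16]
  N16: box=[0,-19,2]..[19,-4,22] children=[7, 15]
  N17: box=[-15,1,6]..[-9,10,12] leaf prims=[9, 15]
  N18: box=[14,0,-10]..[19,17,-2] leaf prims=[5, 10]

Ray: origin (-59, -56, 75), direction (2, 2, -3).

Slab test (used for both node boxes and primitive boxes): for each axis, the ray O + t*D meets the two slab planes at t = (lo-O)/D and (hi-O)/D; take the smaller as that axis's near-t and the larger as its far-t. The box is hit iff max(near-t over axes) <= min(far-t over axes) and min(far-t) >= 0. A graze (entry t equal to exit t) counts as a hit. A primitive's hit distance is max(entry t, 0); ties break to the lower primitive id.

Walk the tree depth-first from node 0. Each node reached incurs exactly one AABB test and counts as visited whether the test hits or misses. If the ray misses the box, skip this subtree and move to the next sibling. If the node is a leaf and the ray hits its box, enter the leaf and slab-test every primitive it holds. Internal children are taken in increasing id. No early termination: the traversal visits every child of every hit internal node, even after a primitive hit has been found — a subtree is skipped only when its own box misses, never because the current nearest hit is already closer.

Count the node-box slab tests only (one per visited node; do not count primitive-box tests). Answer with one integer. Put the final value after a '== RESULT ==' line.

Walk:
N0 x:[21,39] y:[37/2,79/2] z:[17,30] -> hit [21,30], descend [1, 12]
  N1 x:[27,39] y:[37/2,79/2] z:[53/3,85/3] -> hit [27,85/3], descend [14, 16]
    N14 x:[27,39] y:[27,79/2] z:[21,85/3] -> hit [27,85/3], descend [5, 13]
      N5 x:[27,39] y:[27,79/2] z:[77/3,85/3] -> hit [27,85/3], descend [4, 18]
        N4 x:[27,63/2] y:[27,79/2] z:[79/3,28] -> hit [27,28] leaf, test {P6(miss), P11@t=27}
        N18 x:[73/2,39] y:[28,73/2] z:[77/3,85/3] -> miss, prune
      N13 x:[55/2,32] y:[65/2,77/2] z:[21,68/3] -> miss, prune
    N16 x:[59/2,39] y:[37/2,26] z:[53/3,73/3] -> miss, prune
  N12 x:[21,27] y:[39/2,37] z:[17,30] -> hit [21,27], descend [3, 9]
    N3 x:[21,27] y:[39/2,33] z:[25,30] -> hit [25,27], descend [2, 6]
      N2 x:[51/2,27] y:[39/2,33] z:[25,82/3] -> hit [51/2,27] leaf, test {P1(miss), P12(miss)}
      N6 x:[21,24] y:[25,28] z:[27,30] -> miss, prune
    N9 x:[21,25] y:[39/2,37] z:[17,23] -> hit [21,23], descend [8, 17]
      N8 x:[21,24] y:[39/2,37] z:[17,59/3] -> miss, prune
      N17 x:[22,25] y:[57/2,33] z:[21,23] -> miss, prune

15 AABB tests over nodes [0, 1, 14, 5, 4, 18, 13, 16, 12, 3, 2, 6, 9, 8, 17]; 2 leaves entered; closest P11.

== RESULT ==
15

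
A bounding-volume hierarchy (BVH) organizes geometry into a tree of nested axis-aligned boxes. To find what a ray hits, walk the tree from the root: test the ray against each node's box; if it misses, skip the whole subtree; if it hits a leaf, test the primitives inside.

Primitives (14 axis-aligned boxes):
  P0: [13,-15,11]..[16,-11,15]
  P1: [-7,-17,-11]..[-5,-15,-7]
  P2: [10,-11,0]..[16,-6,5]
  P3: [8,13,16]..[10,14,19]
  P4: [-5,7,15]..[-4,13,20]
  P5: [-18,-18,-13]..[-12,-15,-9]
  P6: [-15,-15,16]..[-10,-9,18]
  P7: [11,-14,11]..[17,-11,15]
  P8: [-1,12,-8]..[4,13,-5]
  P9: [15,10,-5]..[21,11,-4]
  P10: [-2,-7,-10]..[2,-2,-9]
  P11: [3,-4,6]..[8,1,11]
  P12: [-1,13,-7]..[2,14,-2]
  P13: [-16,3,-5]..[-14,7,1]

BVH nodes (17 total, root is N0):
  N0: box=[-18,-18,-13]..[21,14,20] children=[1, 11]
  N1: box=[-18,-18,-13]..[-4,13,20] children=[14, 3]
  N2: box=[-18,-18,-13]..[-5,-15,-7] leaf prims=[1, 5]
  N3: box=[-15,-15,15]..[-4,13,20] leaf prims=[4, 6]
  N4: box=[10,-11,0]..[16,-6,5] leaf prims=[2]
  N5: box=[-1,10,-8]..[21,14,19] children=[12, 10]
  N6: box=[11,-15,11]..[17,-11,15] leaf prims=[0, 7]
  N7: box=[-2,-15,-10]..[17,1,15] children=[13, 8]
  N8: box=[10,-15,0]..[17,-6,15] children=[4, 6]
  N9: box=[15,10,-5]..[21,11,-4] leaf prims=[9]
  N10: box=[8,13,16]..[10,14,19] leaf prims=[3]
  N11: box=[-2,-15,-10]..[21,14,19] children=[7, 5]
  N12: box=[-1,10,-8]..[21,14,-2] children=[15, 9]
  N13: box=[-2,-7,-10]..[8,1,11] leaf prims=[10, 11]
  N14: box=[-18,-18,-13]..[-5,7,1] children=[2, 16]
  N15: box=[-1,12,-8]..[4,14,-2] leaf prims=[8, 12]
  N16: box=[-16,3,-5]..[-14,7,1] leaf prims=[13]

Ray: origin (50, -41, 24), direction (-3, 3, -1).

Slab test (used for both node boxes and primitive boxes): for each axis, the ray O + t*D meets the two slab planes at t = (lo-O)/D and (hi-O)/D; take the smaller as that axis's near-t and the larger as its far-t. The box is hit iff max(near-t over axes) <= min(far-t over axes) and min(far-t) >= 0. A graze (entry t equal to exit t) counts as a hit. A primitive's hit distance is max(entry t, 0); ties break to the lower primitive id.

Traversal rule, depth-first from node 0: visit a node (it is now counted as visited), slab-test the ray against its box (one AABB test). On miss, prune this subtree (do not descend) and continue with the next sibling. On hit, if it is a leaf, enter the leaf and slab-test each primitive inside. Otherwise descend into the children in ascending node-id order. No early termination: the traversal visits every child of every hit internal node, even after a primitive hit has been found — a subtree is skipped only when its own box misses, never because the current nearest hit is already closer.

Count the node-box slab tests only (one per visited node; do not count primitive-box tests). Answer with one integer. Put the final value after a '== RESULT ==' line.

Trace the traversal:
N0 x:[29/3,68/3] y:[23/3,55/3] z:[4,37] -> hit [29/3,55/3], descend [1, 11]
  N1 x:[18,68/3] y:[23/3,18] z:[4,37] -> hit [18,18], descend [3, 14]
    N3 x:[18,65/3] y:[26/3,18] z:[4,9] -> miss, prune
    N14 x:[55/3,68/3] y:[23/3,16] z:[23,37] -> miss, prune
  N11 x:[29/3,52/3] y:[26/3,55/3] z:[5,34] -> hit [29/3,52/3], descend [5, 7]
    N5 x:[29/3,17] y:[17,55/3] z:[5,32] -> hit [17,17], descend [10, 12]
      N10 x:[40/3,14] y:[18,55/3] z:[5,8] -> miss, prune
      N12 x:[29/3,17] y:[17,55/3] z:[26,32] -> miss, prune
    N7 x:[11,52/3] y:[26/3,14] z:[9,34] -> hit [11,14], descend [8, 13]
      N8 x:[11,40/3] y:[26/3,35/3] z:[9,24] -> hit [11,35/3], descend [4, 6]
        N4 x:[34/3,40/3] y:[10,35/3] z:[19,24] -> miss, prune
        N6 x:[11,13] y:[26/3,10] z:[9,13] -> miss, prune
      N13 x:[14,52/3] y:[34/3,14] z:[13,34] -> hit [14,14] leaf, test {P10(miss), P11@t=14}

Summary -> nodes [0, 1, 3, 14, 11, 5, 10, 12, 7, 8, 4, 6, 13]; box-tests=13; leaf-entries=1; first=P11

== RESULT ==
13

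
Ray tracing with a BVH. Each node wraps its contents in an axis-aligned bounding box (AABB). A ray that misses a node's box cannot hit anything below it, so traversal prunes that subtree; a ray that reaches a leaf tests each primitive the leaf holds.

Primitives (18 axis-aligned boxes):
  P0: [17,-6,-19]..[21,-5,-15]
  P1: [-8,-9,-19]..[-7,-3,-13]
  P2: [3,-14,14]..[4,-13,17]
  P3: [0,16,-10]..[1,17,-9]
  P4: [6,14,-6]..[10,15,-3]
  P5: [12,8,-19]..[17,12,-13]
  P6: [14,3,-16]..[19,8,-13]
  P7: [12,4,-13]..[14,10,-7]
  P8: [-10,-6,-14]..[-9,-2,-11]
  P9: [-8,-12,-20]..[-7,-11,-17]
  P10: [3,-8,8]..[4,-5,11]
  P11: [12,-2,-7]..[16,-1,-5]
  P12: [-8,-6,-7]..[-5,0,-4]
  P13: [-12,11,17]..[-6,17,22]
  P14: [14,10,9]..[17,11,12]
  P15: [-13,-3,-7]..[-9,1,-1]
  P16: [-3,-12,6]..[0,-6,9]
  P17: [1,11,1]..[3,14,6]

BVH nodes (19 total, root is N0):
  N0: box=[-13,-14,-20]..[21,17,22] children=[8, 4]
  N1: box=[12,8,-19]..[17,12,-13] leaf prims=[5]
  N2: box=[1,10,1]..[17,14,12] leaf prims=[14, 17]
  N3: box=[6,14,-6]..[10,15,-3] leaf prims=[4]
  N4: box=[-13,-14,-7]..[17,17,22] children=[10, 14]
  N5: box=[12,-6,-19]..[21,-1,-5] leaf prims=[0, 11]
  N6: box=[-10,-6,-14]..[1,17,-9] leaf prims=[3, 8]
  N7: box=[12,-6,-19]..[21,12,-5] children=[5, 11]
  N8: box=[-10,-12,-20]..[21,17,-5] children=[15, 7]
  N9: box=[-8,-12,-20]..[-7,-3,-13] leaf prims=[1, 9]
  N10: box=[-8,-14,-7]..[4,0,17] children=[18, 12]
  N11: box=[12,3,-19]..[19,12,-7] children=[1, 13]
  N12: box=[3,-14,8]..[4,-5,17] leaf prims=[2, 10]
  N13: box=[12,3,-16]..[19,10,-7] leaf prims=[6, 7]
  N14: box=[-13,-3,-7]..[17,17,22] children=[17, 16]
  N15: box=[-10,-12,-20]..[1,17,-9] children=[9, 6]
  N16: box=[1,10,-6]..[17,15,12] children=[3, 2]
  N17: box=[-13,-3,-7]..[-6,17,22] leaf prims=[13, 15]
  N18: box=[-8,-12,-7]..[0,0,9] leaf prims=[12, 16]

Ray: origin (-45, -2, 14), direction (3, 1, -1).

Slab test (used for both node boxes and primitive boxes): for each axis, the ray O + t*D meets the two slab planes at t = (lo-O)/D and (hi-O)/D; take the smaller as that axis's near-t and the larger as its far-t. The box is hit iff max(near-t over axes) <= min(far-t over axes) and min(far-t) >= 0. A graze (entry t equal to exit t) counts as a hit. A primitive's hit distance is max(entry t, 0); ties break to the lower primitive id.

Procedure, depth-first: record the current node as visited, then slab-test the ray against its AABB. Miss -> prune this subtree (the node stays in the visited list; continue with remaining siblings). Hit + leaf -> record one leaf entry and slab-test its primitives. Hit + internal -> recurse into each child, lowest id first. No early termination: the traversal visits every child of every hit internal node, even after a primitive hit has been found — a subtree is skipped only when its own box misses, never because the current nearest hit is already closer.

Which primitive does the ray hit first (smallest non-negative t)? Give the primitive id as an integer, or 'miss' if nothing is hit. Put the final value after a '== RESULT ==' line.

Traverse from the root:
N0 x:[32/3,22] y:[-12,19] z:[-8,34] -> hit [32/3,19], descend [4, 8]
  N4 x:[32/3,62/3] y:[-12,19] z:[-8,21] -> hit [32/3,19], descend [10, 14]
    N10 x:[37/3,49/3] y:[-12,2] z:[-3,21] -> miss, prune
    N14 x:[32/3,62/3] y:[-1,19] z:[-8,21] -> hit [32/3,19], descend [16, 17]
      N16 x:[46/3,62/3] y:[12,17] z:[2,20] -> hit [46/3,17], descend [2, 3]
        N2 x:[46/3,62/3] y:[12,16] z:[2,13] -> miss, prune
        N3 x:[17,55/3] y:[16,17] z:[17,20] -> hit [17,17] leaf, test {P4@t=17}
      N17 x:[32/3,13] y:[-1,19] z:[-8,21] -> hit [32/3,13] leaf, test {P13(miss), P15(miss)}
  N8 x:[35/3,22] y:[-10,19] z:[19,34] -> hit [19,19], descend [7, 15]
    N7 x:[19,22] y:[-4,14] z:[19,33] -> miss, prune
    N15 x:[35/3,46/3] y:[-10,19] z:[23,34] -> miss, prune

Visited [0, 4, 10, 14, 16, 2, 3, 17, 8, 7, 15]. Tests: 11 box, 2 leaf. Nearest: P4.

== RESULT ==
4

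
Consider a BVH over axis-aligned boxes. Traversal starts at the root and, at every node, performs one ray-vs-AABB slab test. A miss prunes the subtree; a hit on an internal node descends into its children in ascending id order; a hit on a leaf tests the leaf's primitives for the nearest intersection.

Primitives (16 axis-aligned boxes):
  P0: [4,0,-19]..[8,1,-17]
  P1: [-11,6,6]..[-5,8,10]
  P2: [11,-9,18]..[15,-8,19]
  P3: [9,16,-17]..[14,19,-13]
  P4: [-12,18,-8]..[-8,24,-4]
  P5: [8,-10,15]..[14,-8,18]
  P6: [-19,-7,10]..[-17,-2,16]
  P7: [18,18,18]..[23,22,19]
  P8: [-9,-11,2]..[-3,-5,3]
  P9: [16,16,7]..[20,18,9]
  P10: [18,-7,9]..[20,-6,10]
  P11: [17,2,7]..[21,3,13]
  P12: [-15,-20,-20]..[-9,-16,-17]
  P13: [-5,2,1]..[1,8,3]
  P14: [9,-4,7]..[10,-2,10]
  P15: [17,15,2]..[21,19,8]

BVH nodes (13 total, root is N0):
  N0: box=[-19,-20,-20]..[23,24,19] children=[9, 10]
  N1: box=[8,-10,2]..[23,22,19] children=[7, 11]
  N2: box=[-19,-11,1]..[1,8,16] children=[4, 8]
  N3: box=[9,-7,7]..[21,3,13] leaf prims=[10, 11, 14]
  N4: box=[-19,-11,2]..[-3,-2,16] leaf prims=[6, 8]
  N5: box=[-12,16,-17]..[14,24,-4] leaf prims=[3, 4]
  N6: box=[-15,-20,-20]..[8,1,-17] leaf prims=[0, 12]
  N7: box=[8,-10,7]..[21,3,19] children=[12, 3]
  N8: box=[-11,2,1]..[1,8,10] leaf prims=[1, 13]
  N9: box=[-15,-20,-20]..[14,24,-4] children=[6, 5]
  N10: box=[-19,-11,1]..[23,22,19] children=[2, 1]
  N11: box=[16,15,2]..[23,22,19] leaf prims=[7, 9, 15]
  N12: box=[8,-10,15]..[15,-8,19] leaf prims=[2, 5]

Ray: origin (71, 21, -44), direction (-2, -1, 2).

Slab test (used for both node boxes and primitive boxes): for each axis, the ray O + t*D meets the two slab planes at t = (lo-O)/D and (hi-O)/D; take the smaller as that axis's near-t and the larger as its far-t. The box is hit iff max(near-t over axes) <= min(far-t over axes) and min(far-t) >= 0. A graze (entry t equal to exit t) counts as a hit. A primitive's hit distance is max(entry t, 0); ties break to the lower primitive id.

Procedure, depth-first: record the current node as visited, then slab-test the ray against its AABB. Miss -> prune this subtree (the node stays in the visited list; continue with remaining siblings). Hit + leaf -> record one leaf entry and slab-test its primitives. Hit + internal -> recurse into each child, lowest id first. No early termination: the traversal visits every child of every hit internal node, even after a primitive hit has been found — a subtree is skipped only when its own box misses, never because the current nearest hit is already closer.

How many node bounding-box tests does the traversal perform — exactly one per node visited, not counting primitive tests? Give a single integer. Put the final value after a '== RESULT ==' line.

Traverse from the root:
N0 x:[24,45] y:[-3,41] z:[12,63/2] -> hit [24,63/2], descend [9, 10]
  N9 x:[57/2,43] y:[-3,41] z:[12,20] -> miss, prune
  N10 x:[24,45] y:[-1,32] z:[45/2,63/2] -> hit [24,63/2], descend [1, 2]
    N1 x:[24,63/2] y:[-1,31] z:[23,63/2] -> hit [24,31], descend [7, 11]
      N7 x:[25,63/2] y:[18,31] z:[51/2,63/2] -> hit [51/2,31], descend [3, 12]
        N3 x:[25,31] y:[18,28] z:[51/2,57/2] -> hit [51/2,28] leaf, test {P10(miss), P11(miss), P14(miss)}
        N12 x:[28,63/2] y:[29,31] z:[59/2,63/2] -> hit [59/2,31] leaf, test {P2(miss), P5@t=59/2}
      N11 x:[24,55/2] y:[-1,6] z:[23,63/2] -> miss, prune
    N2 x:[35,45] y:[13,32] z:[45/2,30] -> miss, prune

Visited [0, 9, 10, 1, 7, 3, 12, 11, 2]. Tests: 9 box, 2 leaf. Nearest: P5.

== RESULT ==
9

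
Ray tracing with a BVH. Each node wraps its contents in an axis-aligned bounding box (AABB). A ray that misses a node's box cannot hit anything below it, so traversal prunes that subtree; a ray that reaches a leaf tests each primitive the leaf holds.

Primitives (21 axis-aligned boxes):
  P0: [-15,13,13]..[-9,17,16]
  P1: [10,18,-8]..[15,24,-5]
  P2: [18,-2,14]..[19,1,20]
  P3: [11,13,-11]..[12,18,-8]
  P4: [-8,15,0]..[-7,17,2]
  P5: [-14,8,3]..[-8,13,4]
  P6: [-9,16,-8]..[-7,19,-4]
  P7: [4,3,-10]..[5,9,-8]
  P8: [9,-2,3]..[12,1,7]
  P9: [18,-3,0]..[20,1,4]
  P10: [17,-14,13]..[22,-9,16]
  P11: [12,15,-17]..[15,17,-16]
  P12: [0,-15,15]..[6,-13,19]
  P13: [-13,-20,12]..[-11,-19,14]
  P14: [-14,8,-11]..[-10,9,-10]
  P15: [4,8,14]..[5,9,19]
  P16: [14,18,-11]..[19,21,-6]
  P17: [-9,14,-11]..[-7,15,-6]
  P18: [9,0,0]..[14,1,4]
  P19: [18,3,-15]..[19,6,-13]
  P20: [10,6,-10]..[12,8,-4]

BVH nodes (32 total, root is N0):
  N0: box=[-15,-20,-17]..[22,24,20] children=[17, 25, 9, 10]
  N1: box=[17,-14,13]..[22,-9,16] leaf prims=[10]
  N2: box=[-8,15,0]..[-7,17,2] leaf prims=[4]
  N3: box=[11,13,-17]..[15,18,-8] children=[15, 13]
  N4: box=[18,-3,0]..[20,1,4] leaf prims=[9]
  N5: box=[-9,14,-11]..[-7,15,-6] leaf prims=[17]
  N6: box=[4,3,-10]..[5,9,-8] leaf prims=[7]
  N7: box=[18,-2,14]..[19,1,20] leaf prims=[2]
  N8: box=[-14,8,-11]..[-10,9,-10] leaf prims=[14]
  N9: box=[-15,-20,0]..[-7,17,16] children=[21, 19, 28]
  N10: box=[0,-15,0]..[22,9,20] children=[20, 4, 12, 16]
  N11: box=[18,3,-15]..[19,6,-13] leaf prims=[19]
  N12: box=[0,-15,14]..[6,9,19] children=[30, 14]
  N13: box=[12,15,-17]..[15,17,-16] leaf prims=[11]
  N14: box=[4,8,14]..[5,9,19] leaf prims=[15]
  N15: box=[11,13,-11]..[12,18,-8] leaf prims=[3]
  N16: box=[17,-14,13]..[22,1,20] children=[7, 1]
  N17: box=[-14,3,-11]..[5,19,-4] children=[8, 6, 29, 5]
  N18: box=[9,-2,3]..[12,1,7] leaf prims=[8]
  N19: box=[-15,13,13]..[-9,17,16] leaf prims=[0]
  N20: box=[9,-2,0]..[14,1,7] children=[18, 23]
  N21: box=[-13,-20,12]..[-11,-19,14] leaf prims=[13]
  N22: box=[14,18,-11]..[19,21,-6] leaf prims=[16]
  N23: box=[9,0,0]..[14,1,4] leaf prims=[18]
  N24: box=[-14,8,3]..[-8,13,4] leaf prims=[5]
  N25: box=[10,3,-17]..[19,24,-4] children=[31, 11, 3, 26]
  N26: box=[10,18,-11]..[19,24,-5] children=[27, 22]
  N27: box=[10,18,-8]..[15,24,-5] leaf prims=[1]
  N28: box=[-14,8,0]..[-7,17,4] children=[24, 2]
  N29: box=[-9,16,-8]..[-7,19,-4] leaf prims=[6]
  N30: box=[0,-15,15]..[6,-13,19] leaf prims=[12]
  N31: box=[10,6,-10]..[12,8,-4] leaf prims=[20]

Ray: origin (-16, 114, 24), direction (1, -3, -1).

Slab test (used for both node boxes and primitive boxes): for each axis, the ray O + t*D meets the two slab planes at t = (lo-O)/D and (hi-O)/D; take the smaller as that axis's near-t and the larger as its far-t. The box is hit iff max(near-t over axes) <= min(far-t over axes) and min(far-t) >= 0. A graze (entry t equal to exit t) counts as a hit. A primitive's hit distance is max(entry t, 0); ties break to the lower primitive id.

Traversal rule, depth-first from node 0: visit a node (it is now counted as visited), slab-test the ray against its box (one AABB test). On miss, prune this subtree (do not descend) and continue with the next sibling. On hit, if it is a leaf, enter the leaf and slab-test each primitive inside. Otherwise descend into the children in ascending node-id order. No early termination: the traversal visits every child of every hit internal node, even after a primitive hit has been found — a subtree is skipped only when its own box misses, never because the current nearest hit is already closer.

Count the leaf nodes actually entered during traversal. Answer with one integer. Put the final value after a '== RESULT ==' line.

Walk:
N0 x:[1,38] y:[30,134/3] z:[4,41] -> hit [30,38], descend [9, 10, 17, 25]
  N9 x:[1,9] y:[97/3,134/3] z:[8,24] -> miss, prune
  N10 x:[16,38] y:[35,43] z:[4,24] -> miss, prune
  N17 x:[2,21] y:[95/3,37] z:[28,35] -> miss, prune
  N25 x:[26,35] y:[30,37] z:[28,41] -> hit [30,35], descend [3, 11, 26, 31]
    N3 x:[27,31] y:[32,101/3] z:[32,41] -> miss, prune
    N11 x:[34,35] y:[36,37] z:[37,39] -> miss, prune
    N26 x:[26,35] y:[30,32] z:[29,35] -> hit [30,32], descend [22, 27]
      N22 x:[30,35] y:[31,32] z:[30,35] -> hit [31,32] leaf, test {P16@t=31}
      N27 x:[26,31] y:[30,32] z:[29,32] -> hit [30,31] leaf, test {P1@t=30}
    N31 x:[26,28] y:[106/3,36] z:[28,34] -> miss, prune

order=[0, 9, 10, 17, 25, 3, 11, 26, 22, 27, 31]  |boxes|=11  |leaves|=2  hit=P1

== RESULT ==
2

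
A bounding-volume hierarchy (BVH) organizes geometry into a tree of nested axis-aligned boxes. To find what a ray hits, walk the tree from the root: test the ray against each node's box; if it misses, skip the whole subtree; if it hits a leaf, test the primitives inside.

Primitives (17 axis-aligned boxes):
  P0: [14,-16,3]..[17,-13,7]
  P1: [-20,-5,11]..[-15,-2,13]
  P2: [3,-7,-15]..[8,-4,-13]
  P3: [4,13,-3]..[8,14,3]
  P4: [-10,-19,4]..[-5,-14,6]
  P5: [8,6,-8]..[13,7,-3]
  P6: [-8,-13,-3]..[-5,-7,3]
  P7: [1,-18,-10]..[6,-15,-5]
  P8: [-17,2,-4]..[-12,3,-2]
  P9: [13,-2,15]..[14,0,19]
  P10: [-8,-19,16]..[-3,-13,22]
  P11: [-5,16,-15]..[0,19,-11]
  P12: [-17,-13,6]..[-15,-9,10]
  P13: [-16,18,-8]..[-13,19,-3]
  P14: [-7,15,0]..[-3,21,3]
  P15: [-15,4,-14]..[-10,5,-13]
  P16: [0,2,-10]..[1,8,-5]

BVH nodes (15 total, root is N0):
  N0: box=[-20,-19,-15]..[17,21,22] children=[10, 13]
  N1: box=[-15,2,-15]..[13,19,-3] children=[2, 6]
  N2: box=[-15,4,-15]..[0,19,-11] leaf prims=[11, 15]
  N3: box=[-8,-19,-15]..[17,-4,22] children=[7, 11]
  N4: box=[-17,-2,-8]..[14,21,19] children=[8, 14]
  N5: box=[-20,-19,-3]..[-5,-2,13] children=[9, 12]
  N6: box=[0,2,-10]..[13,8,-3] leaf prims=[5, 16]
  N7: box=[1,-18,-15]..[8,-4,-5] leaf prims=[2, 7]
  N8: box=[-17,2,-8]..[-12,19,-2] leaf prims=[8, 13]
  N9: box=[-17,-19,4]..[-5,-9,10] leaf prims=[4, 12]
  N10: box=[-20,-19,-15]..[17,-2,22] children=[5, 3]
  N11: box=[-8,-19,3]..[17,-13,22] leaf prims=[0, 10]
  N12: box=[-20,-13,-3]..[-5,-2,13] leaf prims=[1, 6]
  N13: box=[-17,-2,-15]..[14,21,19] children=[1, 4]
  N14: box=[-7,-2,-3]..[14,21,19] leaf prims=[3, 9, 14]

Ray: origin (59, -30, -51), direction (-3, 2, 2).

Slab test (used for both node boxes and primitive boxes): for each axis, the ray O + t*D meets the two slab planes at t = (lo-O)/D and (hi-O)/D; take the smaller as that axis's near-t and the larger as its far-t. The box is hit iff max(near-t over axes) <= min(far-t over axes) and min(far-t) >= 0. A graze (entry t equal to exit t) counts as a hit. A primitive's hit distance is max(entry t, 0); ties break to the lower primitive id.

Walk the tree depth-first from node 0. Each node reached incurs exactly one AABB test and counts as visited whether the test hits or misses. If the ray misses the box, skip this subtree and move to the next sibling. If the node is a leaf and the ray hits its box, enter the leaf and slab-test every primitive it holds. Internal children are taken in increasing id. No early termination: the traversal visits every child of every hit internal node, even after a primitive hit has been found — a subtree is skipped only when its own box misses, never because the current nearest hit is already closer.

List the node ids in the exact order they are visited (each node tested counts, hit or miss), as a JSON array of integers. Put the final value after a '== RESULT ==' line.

Trace the traversal:
N0 x:[14,79/3] y:[11/2,51/2] z:[18,73/2] -> hit [18,51/2], descend [10, 13]
  N10 x:[14,79/3] y:[11/2,14] z:[18,73/2] -> miss, prune
  N13 x:[15,76/3] y:[14,51/2] z:[18,35] -> hit [18,76/3], descend [1, 4]
    N1 x:[46/3,74/3] y:[16,49/2] z:[18,24] -> hit [18,24], descend [2, 6]
      N2 x:[59/3,74/3] y:[17,49/2] z:[18,20] -> hit [59/3,20] leaf, test {P11(miss), P15(miss)}
      N6 x:[46/3,59/3] y:[16,19] z:[41/2,24] -> miss, prune
    N4 x:[15,76/3] y:[14,51/2] z:[43/2,35] -> hit [43/2,76/3], descend [8, 14]
      N8 x:[71/3,76/3] y:[16,49/2] z:[43/2,49/2] -> hit [71/3,49/2] leaf, test {P8(miss), P13@t=24}
      N14 x:[15,22] y:[14,51/2] z:[24,35] -> miss, prune

Visited [0, 10, 13, 1, 2, 6, 4, 8, 14]. Tests: 9 box, 2 leaf. Nearest: P13.

== RESULT ==
[0, 10, 13, 1, 2, 6, 4, 8, 14]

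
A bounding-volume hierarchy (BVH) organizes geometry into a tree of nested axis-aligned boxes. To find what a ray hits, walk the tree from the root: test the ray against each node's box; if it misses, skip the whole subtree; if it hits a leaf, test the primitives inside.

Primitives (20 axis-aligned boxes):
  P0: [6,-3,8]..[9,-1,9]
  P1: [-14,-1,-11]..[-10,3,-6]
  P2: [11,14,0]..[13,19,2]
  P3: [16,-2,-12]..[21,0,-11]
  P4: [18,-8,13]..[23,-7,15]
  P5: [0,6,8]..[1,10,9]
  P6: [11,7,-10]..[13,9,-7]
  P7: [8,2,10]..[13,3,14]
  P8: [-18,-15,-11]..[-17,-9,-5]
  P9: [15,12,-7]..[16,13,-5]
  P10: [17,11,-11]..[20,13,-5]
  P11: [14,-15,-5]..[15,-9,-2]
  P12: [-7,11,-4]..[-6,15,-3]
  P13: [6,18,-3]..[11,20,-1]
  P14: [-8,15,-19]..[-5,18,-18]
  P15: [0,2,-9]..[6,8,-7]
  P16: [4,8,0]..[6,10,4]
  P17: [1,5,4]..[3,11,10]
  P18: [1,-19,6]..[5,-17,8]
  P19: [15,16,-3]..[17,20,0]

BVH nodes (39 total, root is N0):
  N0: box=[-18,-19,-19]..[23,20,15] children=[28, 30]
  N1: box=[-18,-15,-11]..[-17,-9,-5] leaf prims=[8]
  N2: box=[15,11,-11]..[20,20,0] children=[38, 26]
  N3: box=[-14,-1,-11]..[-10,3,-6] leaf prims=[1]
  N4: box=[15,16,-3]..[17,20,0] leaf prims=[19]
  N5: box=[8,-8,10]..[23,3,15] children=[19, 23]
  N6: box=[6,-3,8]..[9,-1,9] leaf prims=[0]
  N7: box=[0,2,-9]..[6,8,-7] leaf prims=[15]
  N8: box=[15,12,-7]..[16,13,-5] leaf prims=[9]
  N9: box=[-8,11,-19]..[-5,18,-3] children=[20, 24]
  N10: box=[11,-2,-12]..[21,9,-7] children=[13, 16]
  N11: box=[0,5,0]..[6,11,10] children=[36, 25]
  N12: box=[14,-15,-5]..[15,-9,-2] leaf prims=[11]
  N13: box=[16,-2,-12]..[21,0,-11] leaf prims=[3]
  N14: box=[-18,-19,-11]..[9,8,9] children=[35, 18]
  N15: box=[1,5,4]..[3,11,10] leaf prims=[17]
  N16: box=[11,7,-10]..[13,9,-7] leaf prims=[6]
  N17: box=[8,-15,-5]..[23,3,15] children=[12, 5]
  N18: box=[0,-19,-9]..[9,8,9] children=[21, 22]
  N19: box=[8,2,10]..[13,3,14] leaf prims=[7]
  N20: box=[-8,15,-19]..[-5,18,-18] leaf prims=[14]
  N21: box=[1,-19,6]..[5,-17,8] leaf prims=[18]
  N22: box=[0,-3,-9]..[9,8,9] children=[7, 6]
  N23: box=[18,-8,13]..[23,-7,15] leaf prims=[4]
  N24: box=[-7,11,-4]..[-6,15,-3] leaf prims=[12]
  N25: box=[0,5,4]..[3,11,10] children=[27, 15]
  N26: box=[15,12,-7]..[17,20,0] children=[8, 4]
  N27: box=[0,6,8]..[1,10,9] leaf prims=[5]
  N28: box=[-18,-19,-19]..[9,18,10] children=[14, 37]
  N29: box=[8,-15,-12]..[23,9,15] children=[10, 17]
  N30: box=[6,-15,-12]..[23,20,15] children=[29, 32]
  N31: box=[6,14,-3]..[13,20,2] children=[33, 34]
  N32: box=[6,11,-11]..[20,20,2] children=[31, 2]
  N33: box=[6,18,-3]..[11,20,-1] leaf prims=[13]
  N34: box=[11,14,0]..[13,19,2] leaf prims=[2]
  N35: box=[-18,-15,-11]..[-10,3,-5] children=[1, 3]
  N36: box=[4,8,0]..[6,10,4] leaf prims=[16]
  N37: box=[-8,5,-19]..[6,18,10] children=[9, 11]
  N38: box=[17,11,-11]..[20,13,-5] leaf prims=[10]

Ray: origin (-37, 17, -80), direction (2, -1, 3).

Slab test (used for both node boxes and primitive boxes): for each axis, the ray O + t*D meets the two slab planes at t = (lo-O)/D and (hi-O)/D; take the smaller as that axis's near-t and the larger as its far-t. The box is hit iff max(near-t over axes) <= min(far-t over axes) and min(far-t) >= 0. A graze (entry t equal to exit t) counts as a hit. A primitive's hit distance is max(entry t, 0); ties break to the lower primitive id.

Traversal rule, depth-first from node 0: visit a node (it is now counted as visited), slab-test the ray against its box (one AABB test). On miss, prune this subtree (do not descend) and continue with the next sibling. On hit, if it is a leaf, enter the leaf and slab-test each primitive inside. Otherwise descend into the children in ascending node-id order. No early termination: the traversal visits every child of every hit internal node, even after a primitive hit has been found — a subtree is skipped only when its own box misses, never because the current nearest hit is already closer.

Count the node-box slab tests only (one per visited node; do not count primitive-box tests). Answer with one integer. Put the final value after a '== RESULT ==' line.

Traverse from the root:
N0 x:[19/2,30] y:[-3,36] z:[61/3,95/3] -> hit [61/3,30], descend [28, 30]
  N28 x:[19/2,23] y:[-1,36] z:[61/3,30] -> hit [61/3,23], descend [14, 37]
    N14 x:[19/2,23] y:[9,36] z:[23,89/3] -> hit [23,23], descend [18, 35]
      N18 x:[37/2,23] y:[9,36] z:[71/3,89/3] -> miss, prune
      N35 x:[19/2,27/2] y:[14,32] z:[23,25] -> miss, prune
    N37 x:[29/2,43/2] y:[-1,12] z:[61/3,30] -> miss, prune
  N30 x:[43/2,30] y:[-3,32] z:[68/3,95/3] -> hit [68/3,30], descend [29, 32]
    N29 x:[45/2,30] y:[8,32] z:[68/3,95/3] -> hit [68/3,30], descend [10, 17]
      N10 x:[24,29] y:[8,19] z:[68/3,73/3] -> miss, prune
      N17 x:[45/2,30] y:[14,32] z:[25,95/3] -> hit [25,30], descend [5, 12]
        N5 x:[45/2,30] y:[14,25] z:[30,95/3] -> miss, prune
        N12 x:[51/2,26] y:[26,32] z:[25,26] -> hit [26,26] leaf, test {P11@t=26}
    N32 x:[43/2,57/2] y:[-3,6] z:[23,82/3] -> miss, prune

Summary -> nodes [0, 28, 14, 18, 35, 37, 30, 29, 10, 17, 5, 12, 32]; box-tests=13; leaf-entries=1; first=P11

== RESULT ==
13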